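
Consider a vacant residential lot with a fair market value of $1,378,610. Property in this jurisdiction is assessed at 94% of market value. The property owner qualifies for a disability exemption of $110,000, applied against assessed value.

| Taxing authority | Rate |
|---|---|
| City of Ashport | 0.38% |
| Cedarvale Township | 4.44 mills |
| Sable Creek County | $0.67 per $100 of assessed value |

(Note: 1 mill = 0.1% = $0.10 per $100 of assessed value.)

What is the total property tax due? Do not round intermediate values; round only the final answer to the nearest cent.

$17,717.25

Assessed value = $1,378,610 × 0.94 = $1,295,893.4
Taxable value = $1,295,893.4 − $110,000 = $1,185,893.4
City of Ashport: $1,185,893.4 × 0.0038 = $4,506.39492
Cedarvale Township: $1,185,893.4 × 0.00444 = $5,265.366696
Sable Creek County: $1,185,893.4 × 0.0067 = $7,945.48578
Total = $17,717.247396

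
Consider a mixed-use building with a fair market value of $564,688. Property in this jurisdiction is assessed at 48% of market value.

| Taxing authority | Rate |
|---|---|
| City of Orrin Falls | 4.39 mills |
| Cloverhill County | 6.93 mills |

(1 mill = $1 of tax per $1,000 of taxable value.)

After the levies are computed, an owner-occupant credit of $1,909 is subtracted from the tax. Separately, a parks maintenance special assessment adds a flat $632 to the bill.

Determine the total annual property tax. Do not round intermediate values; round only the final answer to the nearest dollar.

$1,791

Assessed value = $564,688 × 0.48 = $271,050.24
City of Orrin Falls: $271,050.24 × 0.00439 = $1,189.9105536
Cloverhill County: $271,050.24 × 0.00693 = $1,878.3781632
Levies subtotal = $3,068.2887168
After credit = $3,068.2887168 − $1,909 = $1,159.2887168
Total = $1,159.2887168 + $632 = $1,791.2887168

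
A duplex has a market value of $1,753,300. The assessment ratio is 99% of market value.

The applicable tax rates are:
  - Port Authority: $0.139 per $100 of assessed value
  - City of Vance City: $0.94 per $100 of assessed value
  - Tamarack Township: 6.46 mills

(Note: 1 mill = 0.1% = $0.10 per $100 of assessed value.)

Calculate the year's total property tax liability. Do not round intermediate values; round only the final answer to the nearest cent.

Assessed value = $1,753,300 × 0.99 = $1,735,767
Port Authority: $1,735,767 × 0.00139 = $2,412.71613
City of Vance City: $1,735,767 × 0.0094 = $16,316.2098
Tamarack Township: $1,735,767 × 0.00646 = $11,213.05482
Total = $29,941.98075

$29,941.98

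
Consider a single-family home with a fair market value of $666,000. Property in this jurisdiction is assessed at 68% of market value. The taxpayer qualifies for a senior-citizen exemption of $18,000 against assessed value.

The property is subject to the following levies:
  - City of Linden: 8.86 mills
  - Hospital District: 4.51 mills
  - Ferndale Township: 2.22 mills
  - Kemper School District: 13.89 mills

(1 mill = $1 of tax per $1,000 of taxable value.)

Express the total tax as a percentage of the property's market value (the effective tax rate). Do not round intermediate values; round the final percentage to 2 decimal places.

1.92%

Assessed value = $666,000 × 0.68 = $452,880
Taxable value = $452,880 − $18,000 = $434,880
City of Linden: $434,880 × 0.00886 = $3,853.0368
Hospital District: $434,880 × 0.00451 = $1,961.3088
Ferndale Township: $434,880 × 0.00222 = $965.4336
Kemper School District: $434,880 × 0.01389 = $6,040.4832
Total tax = $12,820.2624
Effective rate = $12,820.2624 ÷ $666,000 = 1.92% of market value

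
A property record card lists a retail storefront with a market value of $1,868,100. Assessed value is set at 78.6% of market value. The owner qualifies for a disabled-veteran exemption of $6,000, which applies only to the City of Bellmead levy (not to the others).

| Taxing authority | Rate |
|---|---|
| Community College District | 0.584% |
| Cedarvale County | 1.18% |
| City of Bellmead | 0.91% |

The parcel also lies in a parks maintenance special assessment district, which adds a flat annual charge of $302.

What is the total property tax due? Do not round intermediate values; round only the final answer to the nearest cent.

$39,510.45

Assessed value = $1,868,100 × 0.786 = $1,468,326.6
Community College District: $1,468,326.6 × 0.00584 = $8,575.027344
Cedarvale County: $1,468,326.6 × 0.0118 = $17,326.25388
City of Bellmead: ($1,468,326.6 − $6,000) × 0.0091 = $1,462,326.6 × 0.0091 = $13,307.17206
Levies subtotal = $39,208.453284
Total = $39,208.453284 + $302 = $39,510.453284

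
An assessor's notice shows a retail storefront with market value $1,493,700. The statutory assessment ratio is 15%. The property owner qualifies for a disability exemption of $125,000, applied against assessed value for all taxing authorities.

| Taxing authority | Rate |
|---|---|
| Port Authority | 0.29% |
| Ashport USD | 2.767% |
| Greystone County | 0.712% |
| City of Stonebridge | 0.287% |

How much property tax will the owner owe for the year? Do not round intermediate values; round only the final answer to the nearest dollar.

Assessed value = $1,493,700 × 0.15 = $224,055
Taxable value = $224,055 − $125,000 = $99,055
Port Authority: $99,055 × 0.0029 = $287.2595
Ashport USD: $99,055 × 0.02767 = $2,740.85185
Greystone County: $99,055 × 0.00712 = $705.2716
City of Stonebridge: $99,055 × 0.00287 = $284.28785
Total = $287.2595 + $2,740.85185 + $705.2716 + $284.28785 = $4,017.6708

$4,018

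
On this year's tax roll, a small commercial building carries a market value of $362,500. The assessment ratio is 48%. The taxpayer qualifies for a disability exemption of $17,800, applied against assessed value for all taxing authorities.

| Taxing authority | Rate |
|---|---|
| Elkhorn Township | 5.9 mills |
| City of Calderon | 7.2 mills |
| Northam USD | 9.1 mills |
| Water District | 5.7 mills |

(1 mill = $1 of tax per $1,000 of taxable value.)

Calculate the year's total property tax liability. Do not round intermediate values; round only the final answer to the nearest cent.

$4,357.98

Assessed value = $362,500 × 0.48 = $174,000
Taxable value = $174,000 − $17,800 = $156,200
Elkhorn Township: $156,200 × 0.0059 = $921.58
City of Calderon: $156,200 × 0.0072 = $1,124.64
Northam USD: $156,200 × 0.0091 = $1,421.42
Water District: $156,200 × 0.0057 = $890.34
Total = $921.58 + $1,124.64 + $1,421.42 + $890.34 = $4,357.98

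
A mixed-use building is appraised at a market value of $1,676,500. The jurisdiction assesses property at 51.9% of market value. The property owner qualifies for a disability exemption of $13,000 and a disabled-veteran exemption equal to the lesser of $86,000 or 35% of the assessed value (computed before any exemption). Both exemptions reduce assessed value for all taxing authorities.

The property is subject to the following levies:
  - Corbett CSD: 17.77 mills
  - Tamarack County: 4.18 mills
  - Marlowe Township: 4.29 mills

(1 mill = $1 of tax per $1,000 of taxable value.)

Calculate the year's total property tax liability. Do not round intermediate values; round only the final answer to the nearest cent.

$20,233.76

Assessed value = $1,676,500 × 0.519 = $870,103.5
Disabled-veteran exemption = min($86,000, 35% × $870,103.5) = min($86,000, $304,536.225) = $86,000 (dollar cap binds)
Taxable value = $870,103.5 − $13,000 − $86,000 = $771,103.5
Corbett CSD: $771,103.5 × 0.01777 = $13,702.509195
Tamarack County: $771,103.5 × 0.00418 = $3,223.21263
Marlowe Township: $771,103.5 × 0.00429 = $3,308.034015
Total = $20,233.75584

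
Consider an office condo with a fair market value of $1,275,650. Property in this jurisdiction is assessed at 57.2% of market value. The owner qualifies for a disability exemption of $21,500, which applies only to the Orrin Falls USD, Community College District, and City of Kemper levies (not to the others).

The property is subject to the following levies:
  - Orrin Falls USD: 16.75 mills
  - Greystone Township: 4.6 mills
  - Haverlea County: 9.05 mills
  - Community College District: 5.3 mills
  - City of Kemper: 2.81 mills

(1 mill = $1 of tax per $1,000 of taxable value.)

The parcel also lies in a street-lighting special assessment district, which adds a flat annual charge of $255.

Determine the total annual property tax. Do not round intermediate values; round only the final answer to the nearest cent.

Assessed value = $1,275,650 × 0.572 = $729,671.8
Orrin Falls USD: ($729,671.8 − $21,500) × 0.01675 = $708,171.8 × 0.01675 = $11,861.87765
Greystone Township: $729,671.8 × 0.0046 = $3,356.49028
Haverlea County: $729,671.8 × 0.00905 = $6,603.52979
Community College District: ($729,671.8 − $21,500) × 0.0053 = $708,171.8 × 0.0053 = $3,753.31054
City of Kemper: ($729,671.8 − $21,500) × 0.00281 = $708,171.8 × 0.00281 = $1,989.962758
Levies subtotal = $27,565.171018
Total = $27,565.171018 + $255 = $27,820.171018

$27,820.17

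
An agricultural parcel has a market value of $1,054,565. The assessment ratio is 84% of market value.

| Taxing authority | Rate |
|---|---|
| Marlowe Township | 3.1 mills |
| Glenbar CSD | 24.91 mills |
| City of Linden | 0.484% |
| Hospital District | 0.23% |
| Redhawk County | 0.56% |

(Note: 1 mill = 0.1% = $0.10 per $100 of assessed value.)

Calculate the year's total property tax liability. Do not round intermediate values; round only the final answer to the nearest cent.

Assessed value = $1,054,565 × 0.84 = $885,834.6
Marlowe Township: $885,834.6 × 0.0031 = $2,746.08726
Glenbar CSD: $885,834.6 × 0.02491 = $22,066.139886
City of Linden: $885,834.6 × 0.00484 = $4,287.439464
Hospital District: $885,834.6 × 0.0023 = $2,037.41958
Redhawk County: $885,834.6 × 0.0056 = $4,960.67376
Total = $36,097.75995

$36,097.76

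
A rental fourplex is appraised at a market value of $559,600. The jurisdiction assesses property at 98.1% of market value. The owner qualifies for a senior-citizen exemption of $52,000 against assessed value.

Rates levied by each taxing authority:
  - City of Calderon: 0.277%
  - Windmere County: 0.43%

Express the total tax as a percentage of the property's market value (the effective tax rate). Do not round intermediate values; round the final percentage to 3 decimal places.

0.628%

Assessed value = $559,600 × 0.981 = $548,967.6
Taxable value = $548,967.6 − $52,000 = $496,967.6
City of Calderon: $496,967.6 × 0.00277 = $1,376.600252
Windmere County: $496,967.6 × 0.0043 = $2,136.96068
Total tax = $3,513.560932
Effective rate = $3,513.560932 ÷ $559,600 = 0.628% of market value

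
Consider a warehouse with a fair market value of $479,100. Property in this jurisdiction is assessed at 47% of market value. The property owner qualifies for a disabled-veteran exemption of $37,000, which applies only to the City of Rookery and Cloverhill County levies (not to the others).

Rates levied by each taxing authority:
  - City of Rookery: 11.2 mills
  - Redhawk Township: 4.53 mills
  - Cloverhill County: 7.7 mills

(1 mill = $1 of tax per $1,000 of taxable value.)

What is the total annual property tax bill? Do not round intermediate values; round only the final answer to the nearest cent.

$4,576.60

Assessed value = $479,100 × 0.47 = $225,177
City of Rookery: ($225,177 − $37,000) × 0.0112 = $188,177 × 0.0112 = $2,107.5824
Redhawk Township: $225,177 × 0.00453 = $1,020.05181
Cloverhill County: ($225,177 − $37,000) × 0.0077 = $188,177 × 0.0077 = $1,448.9629
Total = $4,576.59711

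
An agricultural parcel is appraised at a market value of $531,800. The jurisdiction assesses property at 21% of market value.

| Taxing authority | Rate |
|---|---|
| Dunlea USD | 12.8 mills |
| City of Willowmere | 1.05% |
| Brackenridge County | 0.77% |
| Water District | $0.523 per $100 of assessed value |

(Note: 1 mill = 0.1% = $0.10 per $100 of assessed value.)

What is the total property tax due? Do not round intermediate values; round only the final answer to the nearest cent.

Assessed value = $531,800 × 0.21 = $111,678
Dunlea USD: $111,678 × 0.0128 = $1,429.4784
City of Willowmere: $111,678 × 0.0105 = $1,172.619
Brackenridge County: $111,678 × 0.0077 = $859.9206
Water District: $111,678 × 0.00523 = $584.07594
Total = $4,046.09394

$4,046.09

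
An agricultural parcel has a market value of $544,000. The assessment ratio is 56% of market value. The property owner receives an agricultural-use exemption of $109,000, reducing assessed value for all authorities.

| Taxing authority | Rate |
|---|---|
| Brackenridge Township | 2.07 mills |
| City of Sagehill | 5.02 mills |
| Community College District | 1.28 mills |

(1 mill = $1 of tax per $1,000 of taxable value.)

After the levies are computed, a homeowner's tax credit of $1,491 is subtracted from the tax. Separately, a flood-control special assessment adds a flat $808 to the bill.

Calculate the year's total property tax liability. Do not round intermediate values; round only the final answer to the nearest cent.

$954.51

Assessed value = $544,000 × 0.56 = $304,640
Taxable value = $304,640 − $109,000 = $195,640
Brackenridge Township: $195,640 × 0.00207 = $404.9748
City of Sagehill: $195,640 × 0.00502 = $982.1128
Community College District: $195,640 × 0.00128 = $250.4192
Levies subtotal = $1,637.5068
After credit = $1,637.5068 − $1,491 = $146.5068
Total = $146.5068 + $808 = $954.5068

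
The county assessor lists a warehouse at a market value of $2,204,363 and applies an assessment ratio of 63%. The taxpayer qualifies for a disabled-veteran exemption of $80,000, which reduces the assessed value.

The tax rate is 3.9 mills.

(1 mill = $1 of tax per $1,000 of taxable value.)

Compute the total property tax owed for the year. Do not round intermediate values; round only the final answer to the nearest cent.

$5,104.12

Assessed value = $2,204,363 × 0.63 = $1,388,748.69
Taxable value = $1,388,748.69 − $80,000 = $1,308,748.69
Tax = $1,308,748.69 × 0.0039 = $5,104.119891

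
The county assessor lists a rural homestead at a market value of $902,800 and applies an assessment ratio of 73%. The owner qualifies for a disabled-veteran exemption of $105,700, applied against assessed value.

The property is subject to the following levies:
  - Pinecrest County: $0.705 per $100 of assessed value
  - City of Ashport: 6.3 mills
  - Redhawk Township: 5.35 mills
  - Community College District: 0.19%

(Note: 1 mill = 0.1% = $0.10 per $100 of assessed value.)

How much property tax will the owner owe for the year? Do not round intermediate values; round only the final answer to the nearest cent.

$11,398.89

Assessed value = $902,800 × 0.73 = $659,044
Taxable value = $659,044 − $105,700 = $553,344
Pinecrest County: $553,344 × 0.00705 = $3,901.0752
City of Ashport: $553,344 × 0.0063 = $3,486.0672
Redhawk Township: $553,344 × 0.00535 = $2,960.3904
Community College District: $553,344 × 0.0019 = $1,051.3536
Total = $11,398.8864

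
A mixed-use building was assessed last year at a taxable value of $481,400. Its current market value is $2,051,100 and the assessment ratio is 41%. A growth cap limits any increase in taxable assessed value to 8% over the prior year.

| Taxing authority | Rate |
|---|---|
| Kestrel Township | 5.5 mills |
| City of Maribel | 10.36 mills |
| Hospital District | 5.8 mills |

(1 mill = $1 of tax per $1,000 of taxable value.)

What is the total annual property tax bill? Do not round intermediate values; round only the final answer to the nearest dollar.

Uncapped assessed value = $2,051,100 × 0.41 = $840,951
Cap limit = $481,400 × 1.08 = $519,912
Taxable assessed value = min($840,951, $519,912) = $519,912 (cap binds)
Kestrel Township: $519,912 × 0.0055 = $2,859.516
City of Maribel: $519,912 × 0.01036 = $5,386.28832
Hospital District: $519,912 × 0.0058 = $3,015.4896
Total = $11,261.29392

$11,261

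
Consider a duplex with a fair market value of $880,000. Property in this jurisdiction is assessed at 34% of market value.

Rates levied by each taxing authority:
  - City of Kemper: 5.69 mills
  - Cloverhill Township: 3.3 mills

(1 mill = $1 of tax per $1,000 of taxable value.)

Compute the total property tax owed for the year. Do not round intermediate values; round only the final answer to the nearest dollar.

Assessed value = $880,000 × 0.34 = $299,200
City of Kemper: $299,200 × 0.00569 = $1,702.448
Cloverhill Township: $299,200 × 0.0033 = $987.36
Total = $1,702.448 + $987.36 = $2,689.808

$2,690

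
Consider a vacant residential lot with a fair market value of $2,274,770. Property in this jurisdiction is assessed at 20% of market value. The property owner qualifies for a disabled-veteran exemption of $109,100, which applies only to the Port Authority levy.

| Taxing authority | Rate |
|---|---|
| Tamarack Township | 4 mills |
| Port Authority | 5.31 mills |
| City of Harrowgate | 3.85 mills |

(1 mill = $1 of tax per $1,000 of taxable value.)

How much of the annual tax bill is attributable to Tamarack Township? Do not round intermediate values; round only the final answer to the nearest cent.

$1,819.82

Assessed value = $2,274,770 × 0.2 = $454,954
Tamarack Township taxable value = $454,954 (exemption does not apply)
Tamarack Township levy = $454,954 × 0.004 = $1,819.816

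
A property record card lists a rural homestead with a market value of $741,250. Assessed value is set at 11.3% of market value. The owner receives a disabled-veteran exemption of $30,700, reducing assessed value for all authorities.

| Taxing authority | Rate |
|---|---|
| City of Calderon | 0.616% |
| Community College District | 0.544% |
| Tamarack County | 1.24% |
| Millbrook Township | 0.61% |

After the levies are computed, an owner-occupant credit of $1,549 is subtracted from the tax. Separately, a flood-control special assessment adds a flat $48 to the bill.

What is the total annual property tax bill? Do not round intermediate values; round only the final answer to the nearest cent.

Assessed value = $741,250 × 0.113 = $83,761.25
Taxable value = $83,761.25 − $30,700 = $53,061.25
City of Calderon: $53,061.25 × 0.00616 = $326.8573
Community College District: $53,061.25 × 0.00544 = $288.6532
Tamarack County: $53,061.25 × 0.0124 = $657.9595
Millbrook Township: $53,061.25 × 0.0061 = $323.673625
Levies subtotal = $1,597.143625
After credit = $1,597.143625 − $1,549 = $48.143625
Total = $48.143625 + $48 = $96.143625

$96.14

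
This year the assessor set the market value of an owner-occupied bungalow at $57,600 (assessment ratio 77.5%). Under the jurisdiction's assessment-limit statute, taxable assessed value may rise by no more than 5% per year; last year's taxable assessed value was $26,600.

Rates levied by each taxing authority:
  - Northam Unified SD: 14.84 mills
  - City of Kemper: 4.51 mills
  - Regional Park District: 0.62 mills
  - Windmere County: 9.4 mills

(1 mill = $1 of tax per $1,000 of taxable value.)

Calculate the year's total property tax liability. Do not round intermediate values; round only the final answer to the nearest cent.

Uncapped assessed value = $57,600 × 0.775 = $44,640
Cap limit = $26,600 × 1.05 = $27,930
Taxable assessed value = min($44,640, $27,930) = $27,930 (cap binds)
Northam Unified SD: $27,930 × 0.01484 = $414.4812
City of Kemper: $27,930 × 0.00451 = $125.9643
Regional Park District: $27,930 × 0.00062 = $17.3166
Windmere County: $27,930 × 0.0094 = $262.542
Total = $820.3041

$820.30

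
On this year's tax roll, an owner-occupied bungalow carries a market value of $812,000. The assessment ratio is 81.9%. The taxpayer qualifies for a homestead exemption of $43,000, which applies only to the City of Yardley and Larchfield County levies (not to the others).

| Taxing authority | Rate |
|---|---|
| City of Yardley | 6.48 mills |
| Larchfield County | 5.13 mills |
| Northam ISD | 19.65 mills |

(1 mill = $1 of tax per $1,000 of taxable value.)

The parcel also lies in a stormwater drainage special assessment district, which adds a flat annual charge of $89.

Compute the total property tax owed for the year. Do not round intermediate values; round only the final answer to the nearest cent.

$20,378.55

Assessed value = $812,000 × 0.819 = $665,028
City of Yardley: ($665,028 − $43,000) × 0.00648 = $622,028 × 0.00648 = $4,030.74144
Larchfield County: ($665,028 − $43,000) × 0.00513 = $622,028 × 0.00513 = $3,191.00364
Northam ISD: $665,028 × 0.01965 = $13,067.8002
Levies subtotal = $20,289.54528
Total = $20,289.54528 + $89 = $20,378.54528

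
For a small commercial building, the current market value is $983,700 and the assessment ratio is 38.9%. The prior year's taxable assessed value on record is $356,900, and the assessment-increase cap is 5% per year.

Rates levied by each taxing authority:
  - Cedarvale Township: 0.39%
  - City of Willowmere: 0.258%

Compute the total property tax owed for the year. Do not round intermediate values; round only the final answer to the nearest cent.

$2,428.35

Uncapped assessed value = $983,700 × 0.389 = $382,659.3
Cap limit = $356,900 × 1.05 = $374,745
Taxable assessed value = min($382,659.3, $374,745) = $374,745 (cap binds)
Cedarvale Township: $374,745 × 0.0039 = $1,461.5055
City of Willowmere: $374,745 × 0.00258 = $966.8421
Total = $2,428.3476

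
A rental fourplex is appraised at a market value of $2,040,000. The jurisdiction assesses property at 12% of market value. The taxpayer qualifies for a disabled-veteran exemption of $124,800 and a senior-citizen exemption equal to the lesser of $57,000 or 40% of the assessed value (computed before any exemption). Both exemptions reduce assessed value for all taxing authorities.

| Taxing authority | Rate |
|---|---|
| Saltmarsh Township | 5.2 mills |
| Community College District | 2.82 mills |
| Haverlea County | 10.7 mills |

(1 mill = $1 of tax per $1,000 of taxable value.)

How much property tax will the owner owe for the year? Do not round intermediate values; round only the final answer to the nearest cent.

$1,179.36

Assessed value = $2,040,000 × 0.12 = $244,800
Senior-citizen exemption = min($57,000, 40% × $244,800) = min($57,000, $97,920) = $57,000 (dollar cap binds)
Taxable value = $244,800 − $124,800 − $57,000 = $63,000
Saltmarsh Township: $63,000 × 0.0052 = $327.6
Community College District: $63,000 × 0.00282 = $177.66
Haverlea County: $63,000 × 0.0107 = $674.1
Total = $1,179.36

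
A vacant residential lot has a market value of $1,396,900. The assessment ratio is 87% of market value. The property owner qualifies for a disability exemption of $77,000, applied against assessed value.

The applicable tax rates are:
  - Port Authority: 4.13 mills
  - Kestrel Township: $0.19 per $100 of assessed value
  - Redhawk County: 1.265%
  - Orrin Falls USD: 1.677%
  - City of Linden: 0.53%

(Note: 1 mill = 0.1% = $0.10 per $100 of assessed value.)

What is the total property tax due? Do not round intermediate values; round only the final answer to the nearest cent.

Assessed value = $1,396,900 × 0.87 = $1,215,303
Taxable value = $1,215,303 − $77,000 = $1,138,303
Port Authority: $1,138,303 × 0.00413 = $4,701.19139
Kestrel Township: $1,138,303 × 0.0019 = $2,162.7757
Redhawk County: $1,138,303 × 0.01265 = $14,399.53295
Orrin Falls USD: $1,138,303 × 0.01677 = $19,089.34131
City of Linden: $1,138,303 × 0.0053 = $6,033.0059
Total = $46,385.84725

$46,385.85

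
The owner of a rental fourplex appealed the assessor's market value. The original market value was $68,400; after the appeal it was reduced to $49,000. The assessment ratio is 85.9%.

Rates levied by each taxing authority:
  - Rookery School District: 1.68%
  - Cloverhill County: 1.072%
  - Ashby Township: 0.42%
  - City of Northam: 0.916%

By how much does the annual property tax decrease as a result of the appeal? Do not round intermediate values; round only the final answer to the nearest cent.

$681.25

Old assessed value = $68,400 × 0.859 = $58,755.6
New assessed value = $49,000 × 0.859 = $42,091
Combined rate = 0.0168 + 0.01072 + 0.0042 + 0.00916 = 0.04088
Old tax = $58,755.6 × 0.04088 = $2,401.928928
New tax = $42,091 × 0.04088 = $1,720.68008
Reduction = $2,401.928928 − $1,720.68008 = $681.248848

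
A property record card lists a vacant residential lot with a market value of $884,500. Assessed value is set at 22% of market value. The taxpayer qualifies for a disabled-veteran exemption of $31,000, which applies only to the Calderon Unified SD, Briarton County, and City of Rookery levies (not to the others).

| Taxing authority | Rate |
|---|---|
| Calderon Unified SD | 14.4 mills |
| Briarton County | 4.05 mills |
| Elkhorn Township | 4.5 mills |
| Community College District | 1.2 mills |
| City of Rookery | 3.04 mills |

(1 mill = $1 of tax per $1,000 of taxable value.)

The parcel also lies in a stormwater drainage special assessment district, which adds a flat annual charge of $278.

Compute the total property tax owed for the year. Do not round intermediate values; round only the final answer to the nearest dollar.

Assessed value = $884,500 × 0.22 = $194,590
Calderon Unified SD: ($194,590 − $31,000) × 0.0144 = $163,590 × 0.0144 = $2,355.696
Briarton County: ($194,590 − $31,000) × 0.00405 = $163,590 × 0.00405 = $662.5395
Elkhorn Township: $194,590 × 0.0045 = $875.655
Community College District: $194,590 × 0.0012 = $233.508
City of Rookery: ($194,590 − $31,000) × 0.00304 = $163,590 × 0.00304 = $497.3136
Levies subtotal = $4,624.7121
Total = $4,624.7121 + $278 = $4,902.7121

$4,903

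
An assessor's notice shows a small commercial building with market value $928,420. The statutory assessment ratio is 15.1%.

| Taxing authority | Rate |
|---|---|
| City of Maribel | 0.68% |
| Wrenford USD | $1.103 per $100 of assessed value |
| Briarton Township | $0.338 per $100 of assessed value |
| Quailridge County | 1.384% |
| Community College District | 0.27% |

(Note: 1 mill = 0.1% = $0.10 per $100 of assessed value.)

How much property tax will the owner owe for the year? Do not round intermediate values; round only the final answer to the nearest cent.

$5,292.23

Assessed value = $928,420 × 0.151 = $140,191.42
City of Maribel: $140,191.42 × 0.0068 = $953.301656
Wrenford USD: $140,191.42 × 0.01103 = $1,546.3113626
Briarton Township: $140,191.42 × 0.00338 = $473.8469996
Quailridge County: $140,191.42 × 0.01384 = $1,940.2492528
Community College District: $140,191.42 × 0.0027 = $378.516834
Total = $5,292.226105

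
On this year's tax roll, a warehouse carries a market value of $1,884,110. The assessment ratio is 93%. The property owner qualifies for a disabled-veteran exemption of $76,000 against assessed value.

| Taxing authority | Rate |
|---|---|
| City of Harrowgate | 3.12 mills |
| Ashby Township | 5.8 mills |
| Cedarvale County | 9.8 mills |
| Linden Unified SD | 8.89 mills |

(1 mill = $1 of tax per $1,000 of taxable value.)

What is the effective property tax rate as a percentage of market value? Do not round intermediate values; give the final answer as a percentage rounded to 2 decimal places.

2.46%

Assessed value = $1,884,110 × 0.93 = $1,752,222.3
Taxable value = $1,752,222.3 − $76,000 = $1,676,222.3
City of Harrowgate: $1,676,222.3 × 0.00312 = $5,229.813576
Ashby Township: $1,676,222.3 × 0.0058 = $9,722.08934
Cedarvale County: $1,676,222.3 × 0.0098 = $16,426.97854
Linden Unified SD: $1,676,222.3 × 0.00889 = $14,901.616247
Total tax = $46,280.497703
Effective rate = $46,280.497703 ÷ $1,884,110 = 2.46% of market value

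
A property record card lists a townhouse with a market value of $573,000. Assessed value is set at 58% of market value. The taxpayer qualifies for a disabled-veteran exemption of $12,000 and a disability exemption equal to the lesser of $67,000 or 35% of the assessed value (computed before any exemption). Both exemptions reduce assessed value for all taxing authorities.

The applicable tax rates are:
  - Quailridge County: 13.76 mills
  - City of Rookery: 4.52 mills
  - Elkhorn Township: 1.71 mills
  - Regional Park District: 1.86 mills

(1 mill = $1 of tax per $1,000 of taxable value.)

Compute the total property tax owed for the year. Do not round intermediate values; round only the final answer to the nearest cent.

Assessed value = $573,000 × 0.58 = $332,340
Disability exemption = min($67,000, 35% × $332,340) = min($67,000, $116,319) = $67,000 (dollar cap binds)
Taxable value = $332,340 − $12,000 − $67,000 = $253,340
Quailridge County: $253,340 × 0.01376 = $3,485.9584
City of Rookery: $253,340 × 0.00452 = $1,145.0968
Elkhorn Township: $253,340 × 0.00171 = $433.2114
Regional Park District: $253,340 × 0.00186 = $471.2124
Total = $5,535.479

$5,535.48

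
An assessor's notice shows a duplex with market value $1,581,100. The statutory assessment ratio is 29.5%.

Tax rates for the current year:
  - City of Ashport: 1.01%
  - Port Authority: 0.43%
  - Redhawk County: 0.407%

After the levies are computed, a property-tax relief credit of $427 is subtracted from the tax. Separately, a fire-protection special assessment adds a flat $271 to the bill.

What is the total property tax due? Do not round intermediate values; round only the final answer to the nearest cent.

$8,458.86

Assessed value = $1,581,100 × 0.295 = $466,424.5
City of Ashport: $466,424.5 × 0.0101 = $4,710.88745
Port Authority: $466,424.5 × 0.0043 = $2,005.62535
Redhawk County: $466,424.5 × 0.00407 = $1,898.347715
Levies subtotal = $8,614.860515
After credit = $8,614.860515 − $427 = $8,187.860515
Total = $8,187.860515 + $271 = $8,458.860515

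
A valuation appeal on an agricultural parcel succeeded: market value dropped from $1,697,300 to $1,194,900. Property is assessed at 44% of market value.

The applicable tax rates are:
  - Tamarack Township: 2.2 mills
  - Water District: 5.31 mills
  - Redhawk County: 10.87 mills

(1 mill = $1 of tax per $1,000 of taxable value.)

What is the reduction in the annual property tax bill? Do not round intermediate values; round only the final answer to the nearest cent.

$4,063.01

Old assessed value = $1,697,300 × 0.44 = $746,812
New assessed value = $1,194,900 × 0.44 = $525,756
Combined rate = 0.0022 + 0.00531 + 0.01087 = 0.01838
Old tax = $746,812 × 0.01838 = $13,726.40456
New tax = $525,756 × 0.01838 = $9,663.39528
Reduction = $13,726.40456 − $9,663.39528 = $4,063.00928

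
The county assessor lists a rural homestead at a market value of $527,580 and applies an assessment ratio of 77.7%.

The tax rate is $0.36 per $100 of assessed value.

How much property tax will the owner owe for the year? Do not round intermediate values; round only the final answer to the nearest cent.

$1,475.75

Assessed value = $527,580 × 0.777 = $409,929.66
Tax = $409,929.66 × 0.0036 = $1,475.746776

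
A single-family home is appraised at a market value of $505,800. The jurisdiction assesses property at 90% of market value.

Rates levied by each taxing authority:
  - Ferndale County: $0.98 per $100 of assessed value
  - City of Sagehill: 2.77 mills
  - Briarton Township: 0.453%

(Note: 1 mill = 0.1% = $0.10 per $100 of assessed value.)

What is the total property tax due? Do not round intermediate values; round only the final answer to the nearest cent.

Assessed value = $505,800 × 0.9 = $455,220
Ferndale County: $455,220 × 0.0098 = $4,461.156
City of Sagehill: $455,220 × 0.00277 = $1,260.9594
Briarton Township: $455,220 × 0.00453 = $2,062.1466
Total = $7,784.262

$7,784.26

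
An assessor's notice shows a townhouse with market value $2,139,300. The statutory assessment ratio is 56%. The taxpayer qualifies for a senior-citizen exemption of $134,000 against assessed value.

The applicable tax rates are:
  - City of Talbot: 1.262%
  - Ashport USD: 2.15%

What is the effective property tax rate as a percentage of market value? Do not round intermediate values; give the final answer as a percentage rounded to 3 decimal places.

Assessed value = $2,139,300 × 0.56 = $1,198,008
Taxable value = $1,198,008 − $134,000 = $1,064,008
City of Talbot: $1,064,008 × 0.01262 = $13,427.78096
Ashport USD: $1,064,008 × 0.0215 = $22,876.172
Total tax = $36,303.95296
Effective rate = $36,303.95296 ÷ $2,139,300 = 1.697% of market value

1.697%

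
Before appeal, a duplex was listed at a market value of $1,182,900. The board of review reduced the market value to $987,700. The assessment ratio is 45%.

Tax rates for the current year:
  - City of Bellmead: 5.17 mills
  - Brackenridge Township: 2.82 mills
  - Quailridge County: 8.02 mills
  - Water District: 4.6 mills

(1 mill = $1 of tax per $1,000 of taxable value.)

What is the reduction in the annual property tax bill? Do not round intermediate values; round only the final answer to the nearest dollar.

$1,810

Old assessed value = $1,182,900 × 0.45 = $532,305
New assessed value = $987,700 × 0.45 = $444,465
Combined rate = 0.00517 + 0.00282 + 0.00802 + 0.0046 = 0.02061
Old tax = $532,305 × 0.02061 = $10,970.80605
New tax = $444,465 × 0.02061 = $9,160.42365
Reduction = $10,970.80605 − $9,160.42365 = $1,810.3824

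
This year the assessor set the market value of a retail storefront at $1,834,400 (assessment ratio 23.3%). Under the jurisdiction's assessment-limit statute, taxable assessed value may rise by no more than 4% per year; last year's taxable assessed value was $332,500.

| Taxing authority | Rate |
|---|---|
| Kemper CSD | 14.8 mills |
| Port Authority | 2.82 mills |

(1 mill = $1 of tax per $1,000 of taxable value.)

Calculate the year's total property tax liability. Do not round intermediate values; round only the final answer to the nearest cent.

$6,093.00

Uncapped assessed value = $1,834,400 × 0.233 = $427,415.2
Cap limit = $332,500 × 1.04 = $345,800
Taxable assessed value = min($427,415.2, $345,800) = $345,800 (cap binds)
Kemper CSD: $345,800 × 0.0148 = $5,117.84
Port Authority: $345,800 × 0.00282 = $975.156
Total = $6,092.996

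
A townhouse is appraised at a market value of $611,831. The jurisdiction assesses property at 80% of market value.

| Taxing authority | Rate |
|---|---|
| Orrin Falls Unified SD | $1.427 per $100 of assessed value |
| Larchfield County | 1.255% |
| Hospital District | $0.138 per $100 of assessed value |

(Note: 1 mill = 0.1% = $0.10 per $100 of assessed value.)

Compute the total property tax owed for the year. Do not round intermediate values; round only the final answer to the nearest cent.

$13,802.91

Assessed value = $611,831 × 0.8 = $489,464.8
Orrin Falls Unified SD: $489,464.8 × 0.01427 = $6,984.662696
Larchfield County: $489,464.8 × 0.01255 = $6,142.78324
Hospital District: $489,464.8 × 0.00138 = $675.461424
Total = $13,802.90736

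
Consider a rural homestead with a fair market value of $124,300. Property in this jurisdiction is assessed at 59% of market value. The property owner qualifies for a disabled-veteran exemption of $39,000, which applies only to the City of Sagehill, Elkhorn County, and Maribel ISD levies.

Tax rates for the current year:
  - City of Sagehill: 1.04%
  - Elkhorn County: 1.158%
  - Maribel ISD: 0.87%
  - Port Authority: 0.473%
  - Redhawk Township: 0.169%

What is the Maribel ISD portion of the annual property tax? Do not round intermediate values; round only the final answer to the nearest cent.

$298.73

Assessed value = $124,300 × 0.59 = $73,337
Maribel ISD taxable value = $73,337 − $39,000 = $34,337
Maribel ISD levy = $34,337 × 0.0087 = $298.7319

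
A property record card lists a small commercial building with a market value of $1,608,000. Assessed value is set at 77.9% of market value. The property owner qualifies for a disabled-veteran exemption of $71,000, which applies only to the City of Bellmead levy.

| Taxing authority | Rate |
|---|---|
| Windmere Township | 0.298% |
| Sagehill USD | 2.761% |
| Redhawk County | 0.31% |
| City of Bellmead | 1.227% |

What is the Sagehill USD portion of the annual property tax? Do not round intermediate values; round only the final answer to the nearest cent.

Assessed value = $1,608,000 × 0.779 = $1,252,632
Sagehill USD taxable value = $1,252,632 (exemption does not apply)
Sagehill USD levy = $1,252,632 × 0.02761 = $34,585.16952

$34,585.17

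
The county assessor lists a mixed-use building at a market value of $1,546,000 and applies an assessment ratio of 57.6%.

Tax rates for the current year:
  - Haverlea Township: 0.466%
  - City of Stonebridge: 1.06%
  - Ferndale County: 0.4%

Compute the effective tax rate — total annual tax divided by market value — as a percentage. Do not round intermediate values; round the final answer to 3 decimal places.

Assessed value = $1,546,000 × 0.576 = $890,496
Haverlea Township: $890,496 × 0.00466 = $4,149.71136
City of Stonebridge: $890,496 × 0.0106 = $9,439.2576
Ferndale County: $890,496 × 0.004 = $3,561.984
Total tax = $17,150.95296
Effective rate = $17,150.95296 ÷ $1,546,000 = 1.109% of market value

1.109%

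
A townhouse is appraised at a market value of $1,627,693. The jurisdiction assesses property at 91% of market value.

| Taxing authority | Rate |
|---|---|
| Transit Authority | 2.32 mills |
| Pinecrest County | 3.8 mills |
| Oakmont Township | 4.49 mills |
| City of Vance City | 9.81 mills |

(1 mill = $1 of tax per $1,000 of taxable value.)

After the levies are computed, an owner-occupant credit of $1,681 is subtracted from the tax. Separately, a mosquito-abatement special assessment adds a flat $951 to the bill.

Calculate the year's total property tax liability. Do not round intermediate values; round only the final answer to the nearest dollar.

Assessed value = $1,627,693 × 0.91 = $1,481,200.63
Transit Authority: $1,481,200.63 × 0.00232 = $3,436.3854616
Pinecrest County: $1,481,200.63 × 0.0038 = $5,628.562394
Oakmont Township: $1,481,200.63 × 0.00449 = $6,650.5908287
City of Vance City: $1,481,200.63 × 0.00981 = $14,530.5781803
Levies subtotal = $30,246.1168646
After credit = $30,246.1168646 − $1,681 = $28,565.1168646
Total = $28,565.1168646 + $951 = $29,516.1168646

$29,516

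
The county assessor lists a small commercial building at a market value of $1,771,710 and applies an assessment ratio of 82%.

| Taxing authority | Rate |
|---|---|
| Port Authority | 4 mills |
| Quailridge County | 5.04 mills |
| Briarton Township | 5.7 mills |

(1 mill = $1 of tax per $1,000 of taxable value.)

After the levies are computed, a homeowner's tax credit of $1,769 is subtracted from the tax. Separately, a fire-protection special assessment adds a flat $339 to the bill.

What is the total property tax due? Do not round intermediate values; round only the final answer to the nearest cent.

Assessed value = $1,771,710 × 0.82 = $1,452,802.2
Port Authority: $1,452,802.2 × 0.004 = $5,811.2088
Quailridge County: $1,452,802.2 × 0.00504 = $7,322.123088
Briarton Township: $1,452,802.2 × 0.0057 = $8,280.97254
Levies subtotal = $21,414.304428
After credit = $21,414.304428 − $1,769 = $19,645.304428
Total = $19,645.304428 + $339 = $19,984.304428

$19,984.30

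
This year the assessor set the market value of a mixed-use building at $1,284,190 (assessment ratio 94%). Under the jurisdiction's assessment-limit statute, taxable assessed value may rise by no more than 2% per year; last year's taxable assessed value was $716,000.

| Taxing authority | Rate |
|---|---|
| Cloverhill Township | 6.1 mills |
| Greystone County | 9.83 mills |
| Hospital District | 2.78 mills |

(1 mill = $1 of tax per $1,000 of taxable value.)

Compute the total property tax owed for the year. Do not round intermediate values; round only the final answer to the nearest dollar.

$13,664

Uncapped assessed value = $1,284,190 × 0.94 = $1,207,138.6
Cap limit = $716,000 × 1.02 = $730,320
Taxable assessed value = min($1,207,138.6, $730,320) = $730,320 (cap binds)
Cloverhill Township: $730,320 × 0.0061 = $4,454.952
Greystone County: $730,320 × 0.00983 = $7,179.0456
Hospital District: $730,320 × 0.00278 = $2,030.2896
Total = $13,664.2872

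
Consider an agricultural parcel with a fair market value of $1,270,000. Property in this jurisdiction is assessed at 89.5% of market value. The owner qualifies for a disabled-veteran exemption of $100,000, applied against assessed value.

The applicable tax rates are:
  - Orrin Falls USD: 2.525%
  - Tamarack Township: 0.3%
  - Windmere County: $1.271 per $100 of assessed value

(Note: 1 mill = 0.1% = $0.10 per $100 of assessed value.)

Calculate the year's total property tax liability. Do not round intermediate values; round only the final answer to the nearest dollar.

$42,461

Assessed value = $1,270,000 × 0.895 = $1,136,650
Taxable value = $1,136,650 − $100,000 = $1,036,650
Orrin Falls USD: $1,036,650 × 0.02525 = $26,175.4125
Tamarack Township: $1,036,650 × 0.003 = $3,109.95
Windmere County: $1,036,650 × 0.01271 = $13,175.8215
Total = $42,461.184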